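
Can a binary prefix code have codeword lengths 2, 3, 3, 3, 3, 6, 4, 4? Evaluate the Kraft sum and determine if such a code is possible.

With common denominator 2^6 = 64: Σ 2^(−ℓᵢ) = 16/64 + 8/64 + 8/64 + 8/64 + 8/64 + 1/64 + 4/64 + 4/64 = 57/64 = 0.890625.
Kraft's inequality requires Σ ≤ 1; here Σ = 0.890625 ≤ 1, so such a prefix code exists.

0.890625; yes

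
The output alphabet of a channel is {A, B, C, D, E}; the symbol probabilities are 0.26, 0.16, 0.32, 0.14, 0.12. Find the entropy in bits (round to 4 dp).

H = −Σ pᵢ log₂ pᵢ.
−0.26·log₂(0.26) = 0.5053
−0.16·log₂(0.16) = 0.4230
−0.32·log₂(0.32) = 0.5260
−0.14·log₂(0.14) = 0.3971
−0.12·log₂(0.12) = 0.3671
Sum ≈ 2.2185 → 2.2185 bits.

2.2185 bits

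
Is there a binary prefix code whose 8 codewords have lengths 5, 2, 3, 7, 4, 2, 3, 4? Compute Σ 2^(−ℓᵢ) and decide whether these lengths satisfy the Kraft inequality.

0.9140625; yes

With common denominator 2^7 = 128: Σ 2^(−ℓᵢ) = 4/128 + 32/128 + 16/128 + 1/128 + 8/128 + 32/128 + 16/128 + 8/128 = 117/128 = 0.9140625.
Kraft's inequality requires Σ ≤ 1; here Σ = 0.9140625 ≤ 1, so such a prefix code exists.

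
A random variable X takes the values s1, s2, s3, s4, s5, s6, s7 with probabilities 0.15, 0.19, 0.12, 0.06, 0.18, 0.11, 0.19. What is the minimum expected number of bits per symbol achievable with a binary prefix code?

2.79 bits/symbol

Repeatedly combine the two least-probable nodes; the expected code length is the sum of the merged weights.
merge 3/50 + 11/100 → 17/100
merge 3/25 + 3/20 → 27/100
merge 17/100 + 9/50 → 7/20
merge 19/100 + 19/100 → 19/50
merge 27/100 + 7/20 → 31/50
merge 19/50 + 31/50 → 1
L = 17/100 + 27/100 + 7/20 + 19/50 + 31/50 + 1 = 279/100 = 2.79 bits/symbol.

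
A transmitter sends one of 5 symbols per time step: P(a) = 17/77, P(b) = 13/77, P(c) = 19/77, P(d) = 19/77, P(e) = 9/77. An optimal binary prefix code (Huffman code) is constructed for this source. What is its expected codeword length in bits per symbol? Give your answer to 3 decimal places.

Repeatedly combine the two least-probable nodes; the expected code length is the sum of the merged weights.
merge 9/77 + 13/77 → 2/7
merge 17/77 + 19/77 → 36/77
merge 19/77 + 2/7 → 41/77
merge 36/77 + 41/77 → 1
L = 2/7 + 36/77 + 41/77 + 1 = 16/7 ≈ 2.286 bits/symbol.

2.286 bits/symbol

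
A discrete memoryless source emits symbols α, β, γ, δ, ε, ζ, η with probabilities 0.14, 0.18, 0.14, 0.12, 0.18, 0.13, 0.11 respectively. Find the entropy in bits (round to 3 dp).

H = −Σ pᵢ log₂ pᵢ.
−0.14·log₂(0.14) = 0.3971
−0.18·log₂(0.18) = 0.4453
−0.14·log₂(0.14) = 0.3971
−0.12·log₂(0.12) = 0.3671
−0.18·log₂(0.18) = 0.4453
−0.13·log₂(0.13) = 0.3826
−0.11·log₂(0.11) = 0.3503
Sum ≈ 2.7848 → 2.785 bits.

2.785 bits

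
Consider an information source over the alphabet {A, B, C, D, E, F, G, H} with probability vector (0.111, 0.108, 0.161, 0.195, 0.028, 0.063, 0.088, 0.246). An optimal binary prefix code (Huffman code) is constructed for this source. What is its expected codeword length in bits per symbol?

2.829 bits/symbol

Repeatedly combine the two least-probable nodes; the expected code length is the sum of the merged weights.
merge 7/250 + 63/1000 → 91/1000
merge 11/125 + 91/1000 → 179/1000
merge 27/250 + 111/1000 → 219/1000
merge 161/1000 + 179/1000 → 17/50
merge 39/200 + 219/1000 → 207/500
merge 123/500 + 17/50 → 293/500
merge 207/500 + 293/500 → 1
L = 91/1000 + 179/1000 + 219/1000 + 17/50 + 207/500 + 293/500 + 1 = 2829/1000 = 2.829 bits/symbol.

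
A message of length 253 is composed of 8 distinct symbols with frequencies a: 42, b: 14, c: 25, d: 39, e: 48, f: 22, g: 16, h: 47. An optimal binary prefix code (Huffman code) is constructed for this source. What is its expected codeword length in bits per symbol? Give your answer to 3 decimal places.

Probabilities are the counts divided by 253.
Repeatedly combine the two least-probable nodes; the expected code length is the sum of the merged weights.
merge 14/253 + 16/253 → 30/253
merge 2/23 + 25/253 → 47/253
merge 30/253 + 39/253 → 3/11
merge 42/253 + 47/253 → 89/253
merge 47/253 + 48/253 → 95/253
merge 3/11 + 89/253 → 158/253
merge 95/253 + 158/253 → 1
L = 30/253 + 47/253 + 3/11 + 89/253 + 95/253 + 158/253 + 1 = 741/253 ≈ 2.929 bits/symbol.

2.929 bits/symbol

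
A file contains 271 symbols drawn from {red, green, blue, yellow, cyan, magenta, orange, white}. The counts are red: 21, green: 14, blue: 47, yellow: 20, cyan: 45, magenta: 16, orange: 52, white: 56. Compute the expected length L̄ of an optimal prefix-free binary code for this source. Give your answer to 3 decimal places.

Probabilities are the counts divided by 271.
Repeatedly combine the two least-probable nodes; the expected code length is the sum of the merged weights.
merge 14/271 + 16/271 → 30/271
merge 20/271 + 21/271 → 41/271
merge 30/271 + 41/271 → 71/271
merge 45/271 + 47/271 → 92/271
merge 52/271 + 56/271 → 108/271
merge 71/271 + 92/271 → 163/271
merge 108/271 + 163/271 → 1
L = 30/271 + 41/271 + 71/271 + 92/271 + 108/271 + 163/271 + 1 = 776/271 ≈ 2.863 bits/symbol.

2.863 bits/symbol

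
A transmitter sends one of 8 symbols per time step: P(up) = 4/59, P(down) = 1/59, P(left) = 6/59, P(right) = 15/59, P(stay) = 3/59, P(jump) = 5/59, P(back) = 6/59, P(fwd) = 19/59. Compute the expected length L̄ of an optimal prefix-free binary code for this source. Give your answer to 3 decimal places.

Repeatedly combine the two least-probable nodes; the expected code length is the sum of the merged weights.
merge 1/59 + 3/59 → 4/59
merge 4/59 + 4/59 → 8/59
merge 5/59 + 6/59 → 11/59
merge 6/59 + 8/59 → 14/59
merge 11/59 + 14/59 → 25/59
merge 15/59 + 19/59 → 34/59
merge 25/59 + 34/59 → 1
L = 4/59 + 8/59 + 11/59 + 14/59 + 25/59 + 34/59 + 1 = 155/59 ≈ 2.627 bits/symbol.

2.627 bits/symbol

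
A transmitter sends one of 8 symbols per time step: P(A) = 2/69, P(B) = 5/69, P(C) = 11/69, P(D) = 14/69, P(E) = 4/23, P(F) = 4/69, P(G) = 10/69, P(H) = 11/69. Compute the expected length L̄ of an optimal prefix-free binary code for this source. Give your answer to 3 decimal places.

2.870 bits/symbol

Repeatedly combine the two least-probable nodes; the expected code length is the sum of the merged weights.
merge 2/69 + 4/69 → 2/23
merge 5/69 + 2/23 → 11/69
merge 10/69 + 11/69 → 7/23
merge 11/69 + 11/69 → 22/69
merge 4/23 + 14/69 → 26/69
merge 7/23 + 22/69 → 43/69
merge 26/69 + 43/69 → 1
L = 2/23 + 11/69 + 7/23 + 22/69 + 26/69 + 43/69 + 1 = 66/23 ≈ 2.870 bits/symbol.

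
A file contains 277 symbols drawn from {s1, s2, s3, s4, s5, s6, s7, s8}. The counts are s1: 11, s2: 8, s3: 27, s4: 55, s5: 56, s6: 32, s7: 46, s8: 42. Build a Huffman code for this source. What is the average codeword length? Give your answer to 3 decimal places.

2.834 bits/symbol

Probabilities are the counts divided by 277.
Repeatedly combine the two least-probable nodes; the expected code length is the sum of the merged weights.
merge 8/277 + 11/277 → 19/277
merge 19/277 + 27/277 → 46/277
merge 32/277 + 42/277 → 74/277
merge 46/277 + 46/277 → 92/277
merge 55/277 + 56/277 → 111/277
merge 74/277 + 92/277 → 166/277
merge 111/277 + 166/277 → 1
L = 19/277 + 46/277 + 74/277 + 92/277 + 111/277 + 166/277 + 1 = 785/277 ≈ 2.834 bits/symbol.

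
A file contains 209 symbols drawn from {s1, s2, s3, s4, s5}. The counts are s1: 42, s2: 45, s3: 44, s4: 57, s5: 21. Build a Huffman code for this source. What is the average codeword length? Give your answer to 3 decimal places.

Probabilities are the counts divided by 209.
Repeatedly combine the two least-probable nodes; the expected code length is the sum of the merged weights.
merge 21/209 + 42/209 → 63/209
merge 4/19 + 45/209 → 89/209
merge 3/11 + 63/209 → 120/209
merge 89/209 + 120/209 → 1
L = 63/209 + 89/209 + 120/209 + 1 = 481/209 ≈ 2.301 bits/symbol.

2.301 bits/symbol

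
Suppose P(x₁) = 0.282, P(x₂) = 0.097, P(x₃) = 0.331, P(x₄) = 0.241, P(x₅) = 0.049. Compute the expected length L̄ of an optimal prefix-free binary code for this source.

Repeatedly combine the two least-probable nodes; the expected code length is the sum of the merged weights.
merge 49/1000 + 97/1000 → 73/500
merge 73/500 + 241/1000 → 387/1000
merge 141/500 + 331/1000 → 613/1000
merge 387/1000 + 613/1000 → 1
L = 73/500 + 387/1000 + 613/1000 + 1 = 1073/500 = 2.146 bits/symbol.

2.146 bits/symbol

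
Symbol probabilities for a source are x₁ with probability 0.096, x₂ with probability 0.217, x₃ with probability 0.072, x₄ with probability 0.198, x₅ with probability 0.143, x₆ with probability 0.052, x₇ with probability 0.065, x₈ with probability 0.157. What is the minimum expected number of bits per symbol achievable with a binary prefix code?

2.87 bits/symbol

Repeatedly combine the two least-probable nodes; the expected code length is the sum of the merged weights.
merge 13/250 + 13/200 → 117/1000
merge 9/125 + 12/125 → 21/125
merge 117/1000 + 143/1000 → 13/50
merge 157/1000 + 21/125 → 13/40
merge 99/500 + 217/1000 → 83/200
merge 13/50 + 13/40 → 117/200
merge 83/200 + 117/200 → 1
L = 117/1000 + 21/125 + 13/50 + 13/40 + 83/200 + 117/200 + 1 = 287/100 = 2.87 bits/symbol.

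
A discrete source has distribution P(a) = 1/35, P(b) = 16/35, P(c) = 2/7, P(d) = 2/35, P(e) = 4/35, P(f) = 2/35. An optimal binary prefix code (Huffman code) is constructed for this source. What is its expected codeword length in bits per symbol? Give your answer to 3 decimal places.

Repeatedly combine the two least-probable nodes; the expected code length is the sum of the merged weights.
merge 1/35 + 2/35 → 3/35
merge 2/35 + 3/35 → 1/7
merge 4/35 + 1/7 → 9/35
merge 9/35 + 2/7 → 19/35
merge 16/35 + 19/35 → 1
L = 3/35 + 1/7 + 9/35 + 19/35 + 1 = 71/35 ≈ 2.029 bits/symbol.

2.029 bits/symbol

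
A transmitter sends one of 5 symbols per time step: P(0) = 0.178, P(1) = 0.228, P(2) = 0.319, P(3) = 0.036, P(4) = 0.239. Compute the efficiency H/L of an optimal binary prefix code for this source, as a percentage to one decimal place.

95.8%

Entropy H = −Σ p log₂ p ≈ 2.1215 bits.
Huffman merges: 9/250+89/500→107/500; 107/500+57/250→221/500; 239/1000+319/1000→279/500; 221/500+279/500→1. L = 1107/500 ≈ 2.2140.
Efficiency = H/L = 2.1215/2.2140 = 95.8%.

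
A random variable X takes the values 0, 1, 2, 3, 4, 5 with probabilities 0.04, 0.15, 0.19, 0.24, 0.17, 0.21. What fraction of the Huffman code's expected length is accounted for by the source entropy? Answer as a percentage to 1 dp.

96.2%

Entropy H = −Σ p log₂ p ≈ 2.4531 bits.
Huffman merges: 1/25+3/20→19/100; 17/100+19/100→9/25; 19/100+21/100→2/5; 6/25+9/25→3/5; 2/5+3/5→1. L = 51/20 ≈ 2.5500.
Efficiency = H/L = 2.4531/2.5500 = 96.2%.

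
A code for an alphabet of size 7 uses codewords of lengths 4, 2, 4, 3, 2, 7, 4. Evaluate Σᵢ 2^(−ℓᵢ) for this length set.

With common denominator 2^7 = 128: Σ 2^(−ℓᵢ) = 8/128 + 32/128 + 8/128 + 16/128 + 32/128 + 1/128 + 8/128 = 105/128 = 0.8203125.

0.8203125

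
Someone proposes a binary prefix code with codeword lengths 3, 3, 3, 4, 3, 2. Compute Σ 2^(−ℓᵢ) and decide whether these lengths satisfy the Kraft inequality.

0.8125; yes

With common denominator 2^4 = 16: Σ 2^(−ℓᵢ) = 2/16 + 2/16 + 2/16 + 1/16 + 2/16 + 4/16 = 13/16 = 0.8125.
Kraft's inequality requires Σ ≤ 1; here Σ = 0.8125 ≤ 1, so such a prefix code exists.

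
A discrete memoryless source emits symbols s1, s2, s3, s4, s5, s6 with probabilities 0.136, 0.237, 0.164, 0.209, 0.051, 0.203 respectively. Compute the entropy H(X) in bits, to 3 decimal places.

H = −Σ pᵢ log₂ pᵢ.
−0.136·log₂(0.136) = 0.3915
−0.237·log₂(0.237) = 0.4923
−0.164·log₂(0.164) = 0.4278
−0.209·log₂(0.209) = 0.4720
−0.051·log₂(0.051) = 0.2190
−0.203·log₂(0.203) = 0.4670
Sum ≈ 2.4694 → 2.469 bits.

2.469 bits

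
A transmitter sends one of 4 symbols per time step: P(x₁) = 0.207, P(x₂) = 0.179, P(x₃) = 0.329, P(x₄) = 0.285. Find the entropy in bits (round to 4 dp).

H = −Σ pᵢ log₂ pᵢ.
−0.207·log₂(0.207) = 0.4704
−0.179·log₂(0.179) = 0.4443
−0.329·log₂(0.329) = 0.5277
−0.285·log₂(0.285) = 0.5161
Sum ≈ 1.9584 → 1.9584 bits.

1.9584 bits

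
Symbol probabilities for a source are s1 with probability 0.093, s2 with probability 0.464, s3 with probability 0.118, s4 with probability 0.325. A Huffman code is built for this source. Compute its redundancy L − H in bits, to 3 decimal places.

0.024 bits

Entropy H = −Σ p log₂ p ≈ 1.7235 bits.
Huffman merges: 93/1000+59/500→211/1000; 211/1000+13/40→67/125; 58/125+67/125→1. L = 1747/1000 ≈ 1.7470.
L − H = 1.7470 − 1.7235 = 0.024 bits.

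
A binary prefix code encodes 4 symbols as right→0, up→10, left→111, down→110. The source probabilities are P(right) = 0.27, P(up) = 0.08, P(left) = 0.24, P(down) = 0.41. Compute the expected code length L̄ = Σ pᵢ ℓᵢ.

2.38 bits/symbol

L̄ = Σ pᵢ·ℓᵢ = 0.27·1 + 0.08·2 + 0.24·3 + 0.41·3 = 2.38 bits/symbol.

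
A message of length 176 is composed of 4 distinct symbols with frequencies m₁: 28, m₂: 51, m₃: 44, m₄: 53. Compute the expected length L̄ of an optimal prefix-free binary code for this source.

2 bits/symbol

Probabilities are the counts divided by 176.
Repeatedly combine the two least-probable nodes; the expected code length is the sum of the merged weights.
merge 7/44 + 1/4 → 9/22
merge 51/176 + 53/176 → 13/22
merge 9/22 + 13/22 → 1
L = 9/22 + 13/22 + 1 = 2 bits/symbol.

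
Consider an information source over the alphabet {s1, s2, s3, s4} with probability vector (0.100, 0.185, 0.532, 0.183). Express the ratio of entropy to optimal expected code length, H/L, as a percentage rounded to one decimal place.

Entropy H = −Σ p log₂ p ≈ 1.7153 bits.
Huffman merges: 1/10+183/1000→283/1000; 37/200+283/1000→117/250; 117/250+133/250→1. L = 1751/1000 ≈ 1.7510.
Efficiency = H/L = 1.7153/1.7510 = 98.0%.

98.0%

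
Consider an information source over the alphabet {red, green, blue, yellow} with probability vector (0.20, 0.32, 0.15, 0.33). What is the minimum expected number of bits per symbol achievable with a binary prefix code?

Repeatedly combine the two least-probable nodes; the expected code length is the sum of the merged weights.
merge 3/20 + 1/5 → 7/20
merge 8/25 + 33/100 → 13/20
merge 7/20 + 13/20 → 1
L = 7/20 + 13/20 + 1 = 2 bits/symbol.

2 bits/symbol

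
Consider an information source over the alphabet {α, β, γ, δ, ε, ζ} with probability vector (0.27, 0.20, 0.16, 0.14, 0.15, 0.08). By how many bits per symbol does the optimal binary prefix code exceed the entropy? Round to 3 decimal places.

0.033 bits

Entropy H = −Σ p log₂ p ≈ 2.4966 bits.
Huffman merges: 2/25+7/50→11/50; 3/20+4/25→31/100; 1/5+11/50→21/50; 27/100+31/100→29/50; 21/50+29/50→1. L = 253/100 ≈ 2.5300.
L − H = 2.5300 − 2.4966 = 0.033 bits.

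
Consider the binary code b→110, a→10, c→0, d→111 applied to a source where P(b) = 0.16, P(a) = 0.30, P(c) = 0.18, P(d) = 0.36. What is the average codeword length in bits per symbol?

L̄ = Σ pᵢ·ℓᵢ = 0.16·3 + 0.30·2 + 0.18·1 + 0.36·3 = 2.34 bits/symbol.

2.34 bits/symbol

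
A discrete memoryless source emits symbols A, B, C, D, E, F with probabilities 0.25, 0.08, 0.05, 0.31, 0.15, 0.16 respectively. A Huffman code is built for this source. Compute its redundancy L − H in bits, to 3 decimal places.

Entropy H = −Σ p log₂ p ≈ 2.3650 bits.
Huffman merges: 1/20+2/25→13/100; 13/100+3/20→7/25; 4/25+1/4→41/100; 7/25+31/100→59/100; 41/100+59/100→1. L = 241/100 ≈ 2.4100.
L − H = 2.4100 − 2.3650 = 0.045 bits.

0.045 bits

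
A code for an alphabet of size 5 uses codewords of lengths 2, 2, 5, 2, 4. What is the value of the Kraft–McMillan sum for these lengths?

With common denominator 2^5 = 32: Σ 2^(−ℓᵢ) = 8/32 + 8/32 + 1/32 + 8/32 + 2/32 = 27/32 = 0.84375.

0.84375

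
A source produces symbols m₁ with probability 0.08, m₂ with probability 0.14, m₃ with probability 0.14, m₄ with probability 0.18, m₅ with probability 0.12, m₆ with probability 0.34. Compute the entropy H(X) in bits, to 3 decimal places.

H = −Σ pᵢ log₂ pᵢ.
−0.08·log₂(0.08) = 0.2915
−0.14·log₂(0.14) = 0.3971
−0.14·log₂(0.14) = 0.3971
−0.18·log₂(0.18) = 0.4453
−0.12·log₂(0.12) = 0.3671
−0.34·log₂(0.34) = 0.5292
Sum ≈ 2.4273 → 2.427 bits.

2.427 bits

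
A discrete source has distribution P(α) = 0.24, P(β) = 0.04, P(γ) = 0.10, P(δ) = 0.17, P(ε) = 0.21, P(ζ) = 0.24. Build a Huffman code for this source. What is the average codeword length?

Repeatedly combine the two least-probable nodes; the expected code length is the sum of the merged weights.
merge 1/25 + 1/10 → 7/50
merge 7/50 + 17/100 → 31/100
merge 21/100 + 6/25 → 9/20
merge 6/25 + 31/100 → 11/20
merge 9/20 + 11/20 → 1
L = 7/50 + 31/100 + 9/20 + 11/20 + 1 = 49/20 = 2.45 bits/symbol.

2.45 bits/symbol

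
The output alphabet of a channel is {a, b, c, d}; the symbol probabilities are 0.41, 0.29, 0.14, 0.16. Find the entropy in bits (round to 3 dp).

1.865 bits

H = −Σ pᵢ log₂ pᵢ.
−0.41·log₂(0.41) = 0.5274
−0.29·log₂(0.29) = 0.5179
−0.14·log₂(0.14) = 0.3971
−0.16·log₂(0.16) = 0.4230
Sum ≈ 1.8654 → 1.865 bits.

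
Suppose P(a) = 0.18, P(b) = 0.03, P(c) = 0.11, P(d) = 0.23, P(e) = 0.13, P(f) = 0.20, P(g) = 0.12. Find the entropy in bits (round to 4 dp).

H = −Σ pᵢ log₂ pᵢ.
−0.18·log₂(0.18) = 0.4453
−0.03·log₂(0.03) = 0.1518
−0.11·log₂(0.11) = 0.3503
−0.23·log₂(0.23) = 0.4877
−0.13·log₂(0.13) = 0.3826
−0.20·log₂(0.20) = 0.4644
−0.12·log₂(0.12) = 0.3671
Sum ≈ 2.6491 → 2.6491 bits.

2.6491 bits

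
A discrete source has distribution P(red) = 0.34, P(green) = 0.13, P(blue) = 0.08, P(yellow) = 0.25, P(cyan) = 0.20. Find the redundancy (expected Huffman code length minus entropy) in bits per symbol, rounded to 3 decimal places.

Entropy H = −Σ p log₂ p ≈ 2.1677 bits.
Huffman merges: 2/25+13/100→21/100; 1/5+21/100→41/100; 1/4+17/50→59/100; 41/100+59/100→1. L = 221/100 ≈ 2.2100.
L − H = 2.2100 − 2.1677 = 0.042 bits.

0.042 bits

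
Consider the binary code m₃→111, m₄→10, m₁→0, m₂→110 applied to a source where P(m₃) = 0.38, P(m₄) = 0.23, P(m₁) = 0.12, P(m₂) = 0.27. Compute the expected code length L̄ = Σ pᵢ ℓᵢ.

L̄ = Σ pᵢ·ℓᵢ = 0.38·3 + 0.23·2 + 0.12·1 + 0.27·3 = 2.53 bits/symbol.

2.53 bits/symbol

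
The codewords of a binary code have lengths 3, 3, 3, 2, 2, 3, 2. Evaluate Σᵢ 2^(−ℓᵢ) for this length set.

1.25

With common denominator 2^3 = 8: Σ 2^(−ℓᵢ) = 1/8 + 1/8 + 1/8 + 2/8 + 2/8 + 1/8 + 2/8 = 10/8 = 1.25.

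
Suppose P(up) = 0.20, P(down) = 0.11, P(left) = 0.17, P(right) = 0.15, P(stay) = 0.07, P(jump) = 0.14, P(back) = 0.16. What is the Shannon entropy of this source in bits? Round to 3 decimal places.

2.748 bits

H = −Σ pᵢ log₂ pᵢ.
−0.20·log₂(0.20) = 0.4644
−0.11·log₂(0.11) = 0.3503
−0.17·log₂(0.17) = 0.4346
−0.15·log₂(0.15) = 0.4105
−0.07·log₂(0.07) = 0.2686
−0.14·log₂(0.14) = 0.3971
−0.16·log₂(0.16) = 0.4230
Sum ≈ 2.7485 → 2.748 bits.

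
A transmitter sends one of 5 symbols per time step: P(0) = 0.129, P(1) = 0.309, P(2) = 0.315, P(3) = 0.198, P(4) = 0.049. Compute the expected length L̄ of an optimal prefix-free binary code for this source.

Repeatedly combine the two least-probable nodes; the expected code length is the sum of the merged weights.
merge 49/1000 + 129/1000 → 89/500
merge 89/500 + 99/500 → 47/125
merge 309/1000 + 63/200 → 78/125
merge 47/125 + 78/125 → 1
L = 89/500 + 47/125 + 78/125 + 1 = 1089/500 = 2.178 bits/symbol.

2.178 bits/symbol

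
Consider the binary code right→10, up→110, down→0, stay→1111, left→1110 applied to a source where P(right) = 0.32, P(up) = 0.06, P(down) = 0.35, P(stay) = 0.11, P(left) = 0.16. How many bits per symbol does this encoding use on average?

L̄ = Σ pᵢ·ℓᵢ = 0.32·2 + 0.06·3 + 0.35·1 + 0.11·4 + 0.16·4 = 2.25 bits/symbol.

2.25 bits/symbol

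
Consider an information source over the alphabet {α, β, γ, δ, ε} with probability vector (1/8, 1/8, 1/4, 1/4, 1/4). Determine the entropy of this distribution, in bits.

Each probability is a power of 1/2, so log₂(1/p) is an integer.
H = Σ p·log₂(1/p) = 1/8·3 + 1/8·3 + 1/4·2 + 1/4·2 + 1/4·2 = 2.25 bits.

2.25 bits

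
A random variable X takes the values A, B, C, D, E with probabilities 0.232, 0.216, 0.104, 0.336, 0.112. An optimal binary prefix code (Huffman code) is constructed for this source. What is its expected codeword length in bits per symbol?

Repeatedly combine the two least-probable nodes; the expected code length is the sum of the merged weights.
merge 13/125 + 14/125 → 27/125
merge 27/125 + 27/125 → 54/125
merge 29/125 + 42/125 → 71/125
merge 54/125 + 71/125 → 1
L = 27/125 + 54/125 + 71/125 + 1 = 277/125 = 2.216 bits/symbol.

2.216 bits/symbol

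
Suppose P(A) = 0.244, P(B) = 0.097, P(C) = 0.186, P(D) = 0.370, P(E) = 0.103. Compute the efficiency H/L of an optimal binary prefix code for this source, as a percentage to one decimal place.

Entropy H = −Σ p log₂ p ≈ 2.1429 bits.
Huffman merges: 97/1000+103/1000→1/5; 93/500+1/5→193/500; 61/250+37/100→307/500; 193/500+307/500→1. L = 11/5 ≈ 2.2000.
Efficiency = H/L = 2.1429/2.2000 = 97.4%.

97.4%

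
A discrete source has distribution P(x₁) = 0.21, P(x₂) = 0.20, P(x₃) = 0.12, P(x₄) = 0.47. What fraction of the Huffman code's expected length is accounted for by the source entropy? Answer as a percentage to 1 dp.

98.2%

Entropy H = −Σ p log₂ p ≈ 1.8162 bits.
Huffman merges: 3/25+1/5→8/25; 21/100+8/25→53/100; 47/100+53/100→1. L = 37/20 ≈ 1.8500.
Efficiency = H/L = 1.8162/1.8500 = 98.2%.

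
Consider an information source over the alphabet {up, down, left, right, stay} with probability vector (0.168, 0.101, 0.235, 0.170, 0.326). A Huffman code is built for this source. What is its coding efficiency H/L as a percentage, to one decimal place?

97.8%

Entropy H = −Σ p log₂ p ≈ 2.2191 bits.
Huffman merges: 101/1000+21/125→269/1000; 17/100+47/200→81/200; 269/1000+163/500→119/200; 81/200+119/200→1. L = 2269/1000 ≈ 2.2690.
Efficiency = H/L = 2.2191/2.2690 = 97.8%.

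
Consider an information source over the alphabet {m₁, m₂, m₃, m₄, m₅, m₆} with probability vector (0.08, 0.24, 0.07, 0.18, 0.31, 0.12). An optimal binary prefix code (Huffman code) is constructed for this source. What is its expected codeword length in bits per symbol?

Repeatedly combine the two least-probable nodes; the expected code length is the sum of the merged weights.
merge 7/100 + 2/25 → 3/20
merge 3/25 + 3/20 → 27/100
merge 9/50 + 6/25 → 21/50
merge 27/100 + 31/100 → 29/50
merge 21/50 + 29/50 → 1
L = 3/20 + 27/100 + 21/50 + 29/50 + 1 = 121/50 = 2.42 bits/symbol.

2.42 bits/symbol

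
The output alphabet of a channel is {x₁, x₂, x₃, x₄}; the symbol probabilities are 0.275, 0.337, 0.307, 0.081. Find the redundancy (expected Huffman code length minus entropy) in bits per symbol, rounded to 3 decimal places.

0.142 bits

Entropy H = −Σ p log₂ p ≈ 1.8577 bits.
Huffman merges: 81/1000+11/40→89/250; 307/1000+337/1000→161/250; 89/250+161/250→1. L = 2 ≈ 2.0000.
L − H = 2.0000 − 1.8577 = 0.142 bits.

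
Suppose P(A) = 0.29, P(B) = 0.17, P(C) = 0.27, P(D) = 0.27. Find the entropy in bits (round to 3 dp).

1.973 bits

H = −Σ pᵢ log₂ pᵢ.
−0.29·log₂(0.29) = 0.5179
−0.17·log₂(0.17) = 0.4346
−0.27·log₂(0.27) = 0.5100
−0.27·log₂(0.27) = 0.5100
Sum ≈ 1.9725 → 1.973 bits.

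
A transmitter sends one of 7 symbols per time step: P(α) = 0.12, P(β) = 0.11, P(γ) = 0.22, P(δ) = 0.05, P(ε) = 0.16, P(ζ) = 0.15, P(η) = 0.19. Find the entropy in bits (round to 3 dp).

H = −Σ pᵢ log₂ pᵢ.
−0.12·log₂(0.12) = 0.3671
−0.11·log₂(0.11) = 0.3503
−0.22·log₂(0.22) = 0.4806
−0.05·log₂(0.05) = 0.2161
−0.16·log₂(0.16) = 0.4230
−0.15·log₂(0.15) = 0.4105
−0.19·log₂(0.19) = 0.4552
Sum ≈ 2.7028 → 2.703 bits.

2.703 bits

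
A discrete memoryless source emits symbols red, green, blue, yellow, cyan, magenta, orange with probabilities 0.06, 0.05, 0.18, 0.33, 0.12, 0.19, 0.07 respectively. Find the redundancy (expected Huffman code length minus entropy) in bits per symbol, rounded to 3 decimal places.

0.066 bits

Entropy H = −Σ p log₂ p ≈ 2.5236 bits.
Huffman merges: 1/20+3/50→11/100; 7/100+11/100→9/50; 3/25+9/50→3/10; 9/50+19/100→37/100; 3/10+33/100→63/100; 37/100+63/100→1. L = 259/100 ≈ 2.5900.
L − H = 2.5900 − 2.5236 = 0.066 bits.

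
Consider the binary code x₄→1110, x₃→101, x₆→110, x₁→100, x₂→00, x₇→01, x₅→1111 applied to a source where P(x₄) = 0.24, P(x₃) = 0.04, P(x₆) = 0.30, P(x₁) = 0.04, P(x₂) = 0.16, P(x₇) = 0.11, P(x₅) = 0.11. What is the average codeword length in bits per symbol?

3.08 bits/symbol

L̄ = Σ pᵢ·ℓᵢ = 0.24·4 + 0.04·3 + 0.30·3 + 0.04·3 + 0.16·2 + 0.11·2 + 0.11·4 = 3.08 bits/symbol.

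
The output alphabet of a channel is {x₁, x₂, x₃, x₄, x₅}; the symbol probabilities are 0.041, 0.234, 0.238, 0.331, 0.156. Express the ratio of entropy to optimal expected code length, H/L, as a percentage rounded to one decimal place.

96.4%

Entropy H = −Σ p log₂ p ≈ 2.1183 bits.
Huffman merges: 41/1000+39/250→197/1000; 197/1000+117/500→431/1000; 119/500+331/1000→569/1000; 431/1000+569/1000→1. L = 2197/1000 ≈ 2.1970.
Efficiency = H/L = 2.1183/2.1970 = 96.4%.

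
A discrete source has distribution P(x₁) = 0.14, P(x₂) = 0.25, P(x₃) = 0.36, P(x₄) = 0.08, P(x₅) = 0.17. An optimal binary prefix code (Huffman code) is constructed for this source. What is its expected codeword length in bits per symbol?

Repeatedly combine the two least-probable nodes; the expected code length is the sum of the merged weights.
merge 2/25 + 7/50 → 11/50
merge 17/100 + 11/50 → 39/100
merge 1/4 + 9/25 → 61/100
merge 39/100 + 61/100 → 1
L = 11/50 + 39/100 + 61/100 + 1 = 111/50 = 2.22 bits/symbol.

2.22 bits/symbol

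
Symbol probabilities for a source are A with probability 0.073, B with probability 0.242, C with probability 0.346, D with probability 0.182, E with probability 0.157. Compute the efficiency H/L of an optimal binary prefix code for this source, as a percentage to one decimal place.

97.2%

Entropy H = −Σ p log₂ p ≈ 2.1675 bits.
Huffman merges: 73/1000+157/1000→23/100; 91/500+23/100→103/250; 121/500+173/500→147/250; 103/250+147/250→1. L = 223/100 ≈ 2.2300.
Efficiency = H/L = 2.1675/2.2300 = 97.2%.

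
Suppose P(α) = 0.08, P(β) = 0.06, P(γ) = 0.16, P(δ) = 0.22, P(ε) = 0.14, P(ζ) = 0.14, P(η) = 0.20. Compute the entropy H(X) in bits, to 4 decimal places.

H = −Σ pᵢ log₂ pᵢ.
−0.08·log₂(0.08) = 0.2915
−0.06·log₂(0.06) = 0.2435
−0.16·log₂(0.16) = 0.4230
−0.22·log₂(0.22) = 0.4806
−0.14·log₂(0.14) = 0.3971
−0.14·log₂(0.14) = 0.3971
−0.20·log₂(0.20) = 0.4644
Sum ≈ 2.6972 → 2.6972 bits.

2.6972 bits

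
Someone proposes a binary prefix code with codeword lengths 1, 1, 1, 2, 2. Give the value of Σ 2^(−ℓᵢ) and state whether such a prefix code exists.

With common denominator 2^2 = 4: Σ 2^(−ℓᵢ) = 2/4 + 2/4 + 2/4 + 1/4 + 1/4 = 8/4 = 2.
Kraft's inequality requires Σ ≤ 1; here Σ = 2 > 1, so no such prefix code exists.

2; no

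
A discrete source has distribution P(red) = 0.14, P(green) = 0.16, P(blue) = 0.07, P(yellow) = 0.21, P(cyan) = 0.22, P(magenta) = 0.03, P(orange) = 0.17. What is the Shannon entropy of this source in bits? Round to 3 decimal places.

H = −Σ pᵢ log₂ pᵢ.
−0.14·log₂(0.14) = 0.3971
−0.16·log₂(0.16) = 0.4230
−0.07·log₂(0.07) = 0.2686
−0.21·log₂(0.21) = 0.4728
−0.22·log₂(0.22) = 0.4806
−0.03·log₂(0.03) = 0.1518
−0.17·log₂(0.17) = 0.4346
Sum ≈ 2.6284 → 2.628 bits.

2.628 bits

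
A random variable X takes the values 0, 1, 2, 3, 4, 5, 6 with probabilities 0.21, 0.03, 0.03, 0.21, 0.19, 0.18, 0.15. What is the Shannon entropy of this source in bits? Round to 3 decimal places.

H = −Σ pᵢ log₂ pᵢ.
−0.21·log₂(0.21) = 0.4728
−0.03·log₂(0.03) = 0.1518
−0.03·log₂(0.03) = 0.1518
−0.21·log₂(0.21) = 0.4728
−0.19·log₂(0.19) = 0.4552
−0.18·log₂(0.18) = 0.4453
−0.15·log₂(0.15) = 0.4105
Sum ≈ 2.5603 → 2.560 bits.

2.560 bits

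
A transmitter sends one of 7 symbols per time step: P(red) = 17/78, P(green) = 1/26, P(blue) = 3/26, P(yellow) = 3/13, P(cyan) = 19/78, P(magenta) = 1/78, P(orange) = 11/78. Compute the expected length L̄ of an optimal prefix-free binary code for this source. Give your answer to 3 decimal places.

2.526 bits/symbol

Repeatedly combine the two least-probable nodes; the expected code length is the sum of the merged weights.
merge 1/78 + 1/26 → 2/39
merge 2/39 + 3/26 → 1/6
merge 11/78 + 1/6 → 4/13
merge 17/78 + 3/13 → 35/78
merge 19/78 + 4/13 → 43/78
merge 35/78 + 43/78 → 1
L = 2/39 + 1/6 + 4/13 + 35/78 + 43/78 + 1 = 197/78 ≈ 2.526 bits/symbol.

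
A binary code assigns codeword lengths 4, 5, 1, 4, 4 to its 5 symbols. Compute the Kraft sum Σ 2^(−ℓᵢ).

With common denominator 2^5 = 32: Σ 2^(−ℓᵢ) = 2/32 + 1/32 + 16/32 + 2/32 + 2/32 = 23/32 = 0.71875.

0.71875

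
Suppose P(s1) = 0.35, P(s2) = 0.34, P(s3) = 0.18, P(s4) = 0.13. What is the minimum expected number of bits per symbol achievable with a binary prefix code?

Repeatedly combine the two least-probable nodes; the expected code length is the sum of the merged weights.
merge 13/100 + 9/50 → 31/100
merge 31/100 + 17/50 → 13/20
merge 7/20 + 13/20 → 1
L = 31/100 + 13/20 + 1 = 49/25 = 1.96 bits/symbol.

1.96 bits/symbol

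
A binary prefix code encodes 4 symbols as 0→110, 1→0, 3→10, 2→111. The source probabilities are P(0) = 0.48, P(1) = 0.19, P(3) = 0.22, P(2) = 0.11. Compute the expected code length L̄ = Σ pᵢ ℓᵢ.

2.4 bits/symbol

L̄ = Σ pᵢ·ℓᵢ = 0.48·3 + 0.19·1 + 0.22·2 + 0.11·3 = 2.4 bits/symbol.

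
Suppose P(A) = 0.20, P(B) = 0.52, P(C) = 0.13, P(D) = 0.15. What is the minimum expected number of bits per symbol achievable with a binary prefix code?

Repeatedly combine the two least-probable nodes; the expected code length is the sum of the merged weights.
merge 13/100 + 3/20 → 7/25
merge 1/5 + 7/25 → 12/25
merge 12/25 + 13/25 → 1
L = 7/25 + 12/25 + 1 = 44/25 = 1.76 bits/symbol.

1.76 bits/symbol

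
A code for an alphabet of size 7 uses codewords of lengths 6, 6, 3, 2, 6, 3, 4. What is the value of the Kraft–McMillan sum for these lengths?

0.609375

With common denominator 2^6 = 64: Σ 2^(−ℓᵢ) = 1/64 + 1/64 + 8/64 + 16/64 + 1/64 + 8/64 + 4/64 = 39/64 = 0.609375.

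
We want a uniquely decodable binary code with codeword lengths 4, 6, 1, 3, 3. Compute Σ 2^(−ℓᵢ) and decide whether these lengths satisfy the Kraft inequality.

0.828125; yes

With common denominator 2^6 = 64: Σ 2^(−ℓᵢ) = 4/64 + 1/64 + 32/64 + 8/64 + 8/64 = 53/64 = 0.828125.
Kraft's inequality requires Σ ≤ 1; here Σ = 0.828125 ≤ 1, so such a prefix code exists.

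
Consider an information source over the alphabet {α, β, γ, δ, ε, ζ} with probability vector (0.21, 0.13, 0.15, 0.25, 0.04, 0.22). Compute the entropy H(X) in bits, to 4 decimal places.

H = −Σ pᵢ log₂ pᵢ.
−0.21·log₂(0.21) = 0.4728
−0.13·log₂(0.13) = 0.3826
−0.15·log₂(0.15) = 0.4105
−0.25·log₂(0.25) = 0.5000
−0.04·log₂(0.04) = 0.1858
−0.22·log₂(0.22) = 0.4806
Sum ≈ 2.4323 → 2.4323 bits.

2.4323 bits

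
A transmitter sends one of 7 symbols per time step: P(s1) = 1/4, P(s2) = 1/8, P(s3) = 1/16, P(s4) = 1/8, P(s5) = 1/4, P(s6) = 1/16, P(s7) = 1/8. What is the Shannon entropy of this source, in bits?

2.625 bits

Each probability is a power of 1/2, so log₂(1/p) is an integer.
H = Σ p·log₂(1/p) = 1/4·2 + 1/8·3 + 1/16·4 + 1/8·3 + 1/4·2 + 1/16·4 + 1/8·3 = 2.625 bits.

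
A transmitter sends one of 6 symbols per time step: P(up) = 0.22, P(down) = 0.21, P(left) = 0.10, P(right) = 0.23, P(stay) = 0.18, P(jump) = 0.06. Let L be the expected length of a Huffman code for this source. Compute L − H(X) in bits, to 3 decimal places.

0.038 bits

Entropy H = −Σ p log₂ p ≈ 2.4621 bits.
Huffman merges: 3/50+1/10→4/25; 4/25+9/50→17/50; 21/100+11/50→43/100; 23/100+17/50→57/100; 43/100+57/100→1. L = 5/2 ≈ 2.5000.
L − H = 2.5000 − 2.4621 = 0.038 bits.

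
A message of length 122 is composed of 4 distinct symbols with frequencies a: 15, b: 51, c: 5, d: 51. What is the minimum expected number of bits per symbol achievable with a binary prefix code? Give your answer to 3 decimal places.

Probabilities are the counts divided by 122.
Repeatedly combine the two least-probable nodes; the expected code length is the sum of the merged weights.
merge 5/122 + 15/122 → 10/61
merge 10/61 + 51/122 → 71/122
merge 51/122 + 71/122 → 1
L = 10/61 + 71/122 + 1 = 213/122 ≈ 1.746 bits/symbol.

1.746 bits/symbol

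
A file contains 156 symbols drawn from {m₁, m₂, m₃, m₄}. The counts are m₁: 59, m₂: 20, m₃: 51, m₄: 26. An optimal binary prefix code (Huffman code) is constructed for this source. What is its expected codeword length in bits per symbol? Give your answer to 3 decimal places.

Probabilities are the counts divided by 156.
Repeatedly combine the two least-probable nodes; the expected code length is the sum of the merged weights.
merge 5/39 + 1/6 → 23/78
merge 23/78 + 17/52 → 97/156
merge 59/156 + 97/156 → 1
L = 23/78 + 97/156 + 1 = 23/12 ≈ 1.917 bits/symbol.

1.917 bits/symbol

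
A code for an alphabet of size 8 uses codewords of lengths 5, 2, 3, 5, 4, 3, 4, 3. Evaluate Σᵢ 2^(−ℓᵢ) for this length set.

0.8125

With common denominator 2^5 = 32: Σ 2^(−ℓᵢ) = 1/32 + 8/32 + 4/32 + 1/32 + 2/32 + 4/32 + 2/32 + 4/32 = 26/32 = 0.8125.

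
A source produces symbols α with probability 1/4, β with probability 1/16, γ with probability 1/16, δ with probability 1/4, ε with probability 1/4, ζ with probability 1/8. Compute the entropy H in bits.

Each probability is a power of 1/2, so log₂(1/p) is an integer.
H = Σ p·log₂(1/p) = 1/4·2 + 1/16·4 + 1/16·4 + 1/4·2 + 1/4·2 + 1/8·3 = 2.375 bits.

2.375 bits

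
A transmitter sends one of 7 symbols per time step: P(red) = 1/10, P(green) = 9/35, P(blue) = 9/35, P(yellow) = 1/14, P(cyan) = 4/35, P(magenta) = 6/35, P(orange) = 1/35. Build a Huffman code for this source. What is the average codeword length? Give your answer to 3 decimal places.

Repeatedly combine the two least-probable nodes; the expected code length is the sum of the merged weights.
merge 1/35 + 1/14 → 1/10
merge 1/10 + 1/10 → 1/5
merge 4/35 + 6/35 → 2/7
merge 1/5 + 9/35 → 16/35
merge 9/35 + 2/7 → 19/35
merge 16/35 + 19/35 → 1
L = 1/10 + 1/5 + 2/7 + 16/35 + 19/35 + 1 = 181/70 ≈ 2.586 bits/symbol.

2.586 bits/symbol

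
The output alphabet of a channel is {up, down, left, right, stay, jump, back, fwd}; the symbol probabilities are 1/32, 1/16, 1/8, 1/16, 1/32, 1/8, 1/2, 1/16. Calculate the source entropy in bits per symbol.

2.3125 bits

Each probability is a power of 1/2, so log₂(1/p) is an integer.
H = Σ p·log₂(1/p) = 1/32·5 + 1/16·4 + 1/8·3 + 1/16·4 + 1/32·5 + 1/8·3 + 1/2·1 + 1/16·4 = 2.3125 bits.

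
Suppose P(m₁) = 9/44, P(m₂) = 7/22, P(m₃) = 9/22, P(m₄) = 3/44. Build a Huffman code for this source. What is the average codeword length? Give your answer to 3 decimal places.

1.864 bits/symbol

Repeatedly combine the two least-probable nodes; the expected code length is the sum of the merged weights.
merge 3/44 + 9/44 → 3/11
merge 3/11 + 7/22 → 13/22
merge 9/22 + 13/22 → 1
L = 3/11 + 13/22 + 1 = 41/22 ≈ 1.864 bits/symbol.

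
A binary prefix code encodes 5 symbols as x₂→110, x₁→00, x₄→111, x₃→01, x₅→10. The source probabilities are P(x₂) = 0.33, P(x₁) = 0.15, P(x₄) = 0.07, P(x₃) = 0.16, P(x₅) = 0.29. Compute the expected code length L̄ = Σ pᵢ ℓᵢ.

L̄ = Σ pᵢ·ℓᵢ = 0.33·3 + 0.15·2 + 0.07·3 + 0.16·2 + 0.29·2 = 2.4 bits/symbol.

2.4 bits/symbol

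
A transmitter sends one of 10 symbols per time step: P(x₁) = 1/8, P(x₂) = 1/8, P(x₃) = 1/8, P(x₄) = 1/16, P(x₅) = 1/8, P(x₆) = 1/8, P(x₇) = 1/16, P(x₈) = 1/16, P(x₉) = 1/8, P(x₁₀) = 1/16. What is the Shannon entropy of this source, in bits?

Each probability is a power of 1/2, so log₂(1/p) is an integer.
H = Σ p·log₂(1/p) = 1/8·3 + 1/8·3 + 1/8·3 + 1/16·4 + 1/8·3 + 1/8·3 + 1/16·4 + 1/16·4 + 1/8·3 + 1/16·4 = 3.25 bits.

3.25 bits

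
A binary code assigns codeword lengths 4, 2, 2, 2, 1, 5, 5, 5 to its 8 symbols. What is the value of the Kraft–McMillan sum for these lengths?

1.40625

With common denominator 2^5 = 32: Σ 2^(−ℓᵢ) = 2/32 + 8/32 + 8/32 + 8/32 + 16/32 + 1/32 + 1/32 + 1/32 = 45/32 = 1.40625.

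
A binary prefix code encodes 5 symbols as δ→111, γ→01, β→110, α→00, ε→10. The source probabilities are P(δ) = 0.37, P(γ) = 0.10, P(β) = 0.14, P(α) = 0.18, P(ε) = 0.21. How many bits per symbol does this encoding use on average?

2.51 bits/symbol

L̄ = Σ pᵢ·ℓᵢ = 0.37·3 + 0.10·2 + 0.14·3 + 0.18·2 + 0.21·2 = 2.51 bits/symbol.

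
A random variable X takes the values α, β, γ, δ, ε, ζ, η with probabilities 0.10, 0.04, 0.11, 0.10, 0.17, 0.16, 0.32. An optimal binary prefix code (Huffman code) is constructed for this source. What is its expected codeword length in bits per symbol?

2.65 bits/symbol

Repeatedly combine the two least-probable nodes; the expected code length is the sum of the merged weights.
merge 1/25 + 1/10 → 7/50
merge 1/10 + 11/100 → 21/100
merge 7/50 + 4/25 → 3/10
merge 17/100 + 21/100 → 19/50
merge 3/10 + 8/25 → 31/50
merge 19/50 + 31/50 → 1
L = 7/50 + 21/100 + 3/10 + 19/50 + 31/50 + 1 = 53/20 = 2.65 bits/symbol.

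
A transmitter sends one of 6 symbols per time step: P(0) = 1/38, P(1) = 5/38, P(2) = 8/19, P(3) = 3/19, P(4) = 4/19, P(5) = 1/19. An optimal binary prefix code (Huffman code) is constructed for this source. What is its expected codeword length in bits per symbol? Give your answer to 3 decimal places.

Repeatedly combine the two least-probable nodes; the expected code length is the sum of the merged weights.
merge 1/38 + 1/19 → 3/38
merge 3/38 + 5/38 → 4/19
merge 3/19 + 4/19 → 7/19
merge 4/19 + 7/19 → 11/19
merge 8/19 + 11/19 → 1
L = 3/38 + 4/19 + 7/19 + 11/19 + 1 = 85/38 ≈ 2.237 bits/symbol.

2.237 bits/symbol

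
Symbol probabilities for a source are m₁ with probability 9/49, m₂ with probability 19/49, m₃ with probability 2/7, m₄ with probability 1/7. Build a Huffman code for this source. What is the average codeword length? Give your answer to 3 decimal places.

1.939 bits/symbol

Repeatedly combine the two least-probable nodes; the expected code length is the sum of the merged weights.
merge 1/7 + 9/49 → 16/49
merge 2/7 + 16/49 → 30/49
merge 19/49 + 30/49 → 1
L = 16/49 + 30/49 + 1 = 95/49 ≈ 1.939 bits/symbol.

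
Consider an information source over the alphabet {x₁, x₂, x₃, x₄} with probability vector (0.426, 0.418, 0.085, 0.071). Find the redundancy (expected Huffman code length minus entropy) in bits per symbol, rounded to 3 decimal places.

0.106 bits

Entropy H = −Σ p log₂ p ≈ 1.6237 bits.
Huffman merges: 71/1000+17/200→39/250; 39/250+209/500→287/500; 213/500+287/500→1. L = 173/100 ≈ 1.7300.
L − H = 1.7300 − 1.6237 = 0.106 bits.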